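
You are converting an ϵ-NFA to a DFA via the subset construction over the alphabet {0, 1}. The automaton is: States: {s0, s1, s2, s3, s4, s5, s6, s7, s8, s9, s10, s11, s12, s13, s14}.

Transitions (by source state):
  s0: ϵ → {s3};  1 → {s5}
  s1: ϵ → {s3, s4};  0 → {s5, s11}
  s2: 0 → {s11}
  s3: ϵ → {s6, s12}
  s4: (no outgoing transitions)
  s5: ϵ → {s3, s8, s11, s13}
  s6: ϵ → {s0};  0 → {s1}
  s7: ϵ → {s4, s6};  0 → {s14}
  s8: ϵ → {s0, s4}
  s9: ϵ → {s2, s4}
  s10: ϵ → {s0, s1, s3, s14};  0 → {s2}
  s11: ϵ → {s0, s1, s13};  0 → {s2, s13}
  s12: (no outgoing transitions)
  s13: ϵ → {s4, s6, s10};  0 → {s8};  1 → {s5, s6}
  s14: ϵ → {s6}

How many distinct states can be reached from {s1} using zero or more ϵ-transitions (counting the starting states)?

Start with {s1}.
From s1 via ϵ: add s3, s4.
From s3 via ϵ: add s6, s12.
From s6 via ϵ: add s0.
ϵ-closure = {s0, s1, s3, s4, s6, s12}, which has 6 states.

6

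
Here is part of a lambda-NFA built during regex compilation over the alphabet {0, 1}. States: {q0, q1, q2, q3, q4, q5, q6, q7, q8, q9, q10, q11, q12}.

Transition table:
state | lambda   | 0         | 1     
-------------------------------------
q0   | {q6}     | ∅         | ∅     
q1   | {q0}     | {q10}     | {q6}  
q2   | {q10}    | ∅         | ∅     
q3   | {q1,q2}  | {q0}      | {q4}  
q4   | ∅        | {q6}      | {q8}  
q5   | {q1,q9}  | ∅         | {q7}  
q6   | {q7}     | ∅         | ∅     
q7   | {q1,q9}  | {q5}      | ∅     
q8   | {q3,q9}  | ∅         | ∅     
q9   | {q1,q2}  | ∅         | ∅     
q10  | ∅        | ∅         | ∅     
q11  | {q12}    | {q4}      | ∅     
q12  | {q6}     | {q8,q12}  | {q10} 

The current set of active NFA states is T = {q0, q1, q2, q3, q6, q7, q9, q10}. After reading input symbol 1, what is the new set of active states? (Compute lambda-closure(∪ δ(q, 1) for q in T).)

q1 on 1 → {q6}.
q3 on 1 → {q4}.
No 1-transition from q0, q2, q6, q7, q9, q10.
Union after reading 1: {q4, q6}.
Now take the lambda-closure:
From q6 via lambda: add q7.
From q7 via lambda: add q1, q9.
From q1 via lambda: add q0.
From q9 via lambda: add q2.
From q2 via lambda: add q10.
No new states can be added; the closed set is {q0, q1, q2, q4, q6, q7, q9, q10}.

{q0, q1, q2, q4, q6, q7, q9, q10}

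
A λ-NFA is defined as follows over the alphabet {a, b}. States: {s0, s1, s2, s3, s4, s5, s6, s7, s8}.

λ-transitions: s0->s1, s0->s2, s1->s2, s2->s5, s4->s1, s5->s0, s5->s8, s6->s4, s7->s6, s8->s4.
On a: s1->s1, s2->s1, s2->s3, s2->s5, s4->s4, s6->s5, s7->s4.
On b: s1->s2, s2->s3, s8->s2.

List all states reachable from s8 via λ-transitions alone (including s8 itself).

Start with {s8}.
From s8 via λ: add s4.
From s4 via λ: add s1.
From s1 via λ: add s2.
From s2 via λ: add s5.
From s5 via λ: add s0.
No new states can be added; the closed set is {s0, s1, s2, s4, s5, s8}.

{s0, s1, s2, s4, s5, s8}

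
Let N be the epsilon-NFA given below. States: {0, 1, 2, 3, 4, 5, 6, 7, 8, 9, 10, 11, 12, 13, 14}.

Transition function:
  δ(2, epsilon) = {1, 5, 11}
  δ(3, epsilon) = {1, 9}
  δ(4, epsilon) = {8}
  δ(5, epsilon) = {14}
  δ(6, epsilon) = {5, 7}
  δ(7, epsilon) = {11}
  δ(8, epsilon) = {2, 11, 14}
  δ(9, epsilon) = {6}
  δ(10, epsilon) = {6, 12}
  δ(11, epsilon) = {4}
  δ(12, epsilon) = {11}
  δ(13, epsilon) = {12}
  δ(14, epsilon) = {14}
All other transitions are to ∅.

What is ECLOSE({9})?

{1, 2, 4, 5, 6, 7, 8, 9, 11, 14}

Start with {9}.
From 9 via epsilon: add 6.
From 6 via epsilon: add 5, 7.
From 5 via epsilon: add 14.
From 7 via epsilon: add 11.
From 11 via epsilon: add 4.
From 4 via epsilon: add 8.
From 8 via epsilon: add 2.
From 2 via epsilon: add 1.
No new states can be added; the closed set is {1, 2, 4, 5, 6, 7, 8, 9, 11, 14}.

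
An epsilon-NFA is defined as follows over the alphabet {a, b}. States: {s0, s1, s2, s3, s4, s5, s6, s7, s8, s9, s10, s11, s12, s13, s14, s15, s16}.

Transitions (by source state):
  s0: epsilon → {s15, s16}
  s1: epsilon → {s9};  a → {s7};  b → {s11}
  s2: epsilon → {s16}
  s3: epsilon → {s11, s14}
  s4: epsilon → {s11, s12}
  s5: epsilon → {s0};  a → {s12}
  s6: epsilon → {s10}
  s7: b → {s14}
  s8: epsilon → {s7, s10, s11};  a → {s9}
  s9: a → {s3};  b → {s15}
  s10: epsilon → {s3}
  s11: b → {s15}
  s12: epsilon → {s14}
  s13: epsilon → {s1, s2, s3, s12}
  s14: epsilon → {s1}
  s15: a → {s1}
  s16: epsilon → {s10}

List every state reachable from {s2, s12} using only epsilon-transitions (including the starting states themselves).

Start with {s2, s12}.
From s2 via epsilon: add s16.
From s12 via epsilon: add s14.
From s14 via epsilon: add s1.
From s16 via epsilon: add s10.
From s1 via epsilon: add s9.
From s10 via epsilon: add s3.
From s3 via epsilon: add s11.
No new states can be added; the closed set is {s1, s2, s3, s9, s10, s11, s12, s14, s16}.

{s1, s2, s3, s9, s10, s11, s12, s14, s16}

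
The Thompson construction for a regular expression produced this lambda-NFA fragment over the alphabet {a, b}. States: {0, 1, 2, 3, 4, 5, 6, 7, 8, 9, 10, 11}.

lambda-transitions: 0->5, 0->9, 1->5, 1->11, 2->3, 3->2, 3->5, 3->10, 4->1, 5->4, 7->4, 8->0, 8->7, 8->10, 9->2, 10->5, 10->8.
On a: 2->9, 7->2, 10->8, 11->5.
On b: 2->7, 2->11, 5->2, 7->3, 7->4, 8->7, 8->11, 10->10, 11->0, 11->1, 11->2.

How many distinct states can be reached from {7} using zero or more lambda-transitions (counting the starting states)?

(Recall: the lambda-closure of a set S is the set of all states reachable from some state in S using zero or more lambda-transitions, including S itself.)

Start with {7}.
From 7 via lambda: add 4.
From 4 via lambda: add 1.
From 1 via lambda: add 5, 11.
lambda-closure = {1, 4, 5, 7, 11}, which has 5 states.

5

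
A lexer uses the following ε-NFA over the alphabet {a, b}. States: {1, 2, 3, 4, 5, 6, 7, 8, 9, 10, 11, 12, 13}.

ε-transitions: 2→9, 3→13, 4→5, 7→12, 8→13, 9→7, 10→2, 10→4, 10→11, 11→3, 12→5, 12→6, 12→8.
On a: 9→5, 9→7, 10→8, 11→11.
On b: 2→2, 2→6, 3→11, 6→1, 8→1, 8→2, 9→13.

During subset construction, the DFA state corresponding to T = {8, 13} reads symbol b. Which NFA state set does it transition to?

8 on b → {1, 2}.
No b-transition from 13.
Union after reading b: {1, 2}.
Now take the ε-closure:
From 2 via ε: add 9.
From 9 via ε: add 7.
From 7 via ε: add 12.
From 12 via ε: add 5, 6, 8.
From 8 via ε: add 13.
No new states can be added; the closed set is {1, 2, 5, 6, 7, 8, 9, 12, 13}.

{1, 2, 5, 6, 7, 8, 9, 12, 13}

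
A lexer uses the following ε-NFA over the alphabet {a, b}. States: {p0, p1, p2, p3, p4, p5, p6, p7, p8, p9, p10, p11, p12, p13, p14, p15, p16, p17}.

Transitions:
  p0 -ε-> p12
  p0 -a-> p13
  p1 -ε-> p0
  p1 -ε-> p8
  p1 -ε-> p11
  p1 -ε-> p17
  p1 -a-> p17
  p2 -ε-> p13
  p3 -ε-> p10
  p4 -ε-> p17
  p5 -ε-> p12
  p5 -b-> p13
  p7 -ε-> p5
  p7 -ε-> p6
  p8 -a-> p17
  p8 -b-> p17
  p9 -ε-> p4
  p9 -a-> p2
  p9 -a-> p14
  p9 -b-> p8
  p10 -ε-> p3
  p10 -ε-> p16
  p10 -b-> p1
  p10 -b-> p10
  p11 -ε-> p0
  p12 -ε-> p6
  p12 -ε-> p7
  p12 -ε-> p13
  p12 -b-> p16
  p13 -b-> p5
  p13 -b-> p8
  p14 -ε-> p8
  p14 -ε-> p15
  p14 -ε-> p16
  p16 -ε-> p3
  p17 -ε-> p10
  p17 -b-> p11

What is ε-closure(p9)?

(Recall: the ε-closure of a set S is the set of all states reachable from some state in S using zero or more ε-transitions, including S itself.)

{p3, p4, p9, p10, p16, p17}

Start with {p9}.
From p9 via ε: add p4.
From p4 via ε: add p17.
From p17 via ε: add p10.
From p10 via ε: add p3, p16.
No new states can be added; the closed set is {p3, p4, p9, p10, p16, p17}.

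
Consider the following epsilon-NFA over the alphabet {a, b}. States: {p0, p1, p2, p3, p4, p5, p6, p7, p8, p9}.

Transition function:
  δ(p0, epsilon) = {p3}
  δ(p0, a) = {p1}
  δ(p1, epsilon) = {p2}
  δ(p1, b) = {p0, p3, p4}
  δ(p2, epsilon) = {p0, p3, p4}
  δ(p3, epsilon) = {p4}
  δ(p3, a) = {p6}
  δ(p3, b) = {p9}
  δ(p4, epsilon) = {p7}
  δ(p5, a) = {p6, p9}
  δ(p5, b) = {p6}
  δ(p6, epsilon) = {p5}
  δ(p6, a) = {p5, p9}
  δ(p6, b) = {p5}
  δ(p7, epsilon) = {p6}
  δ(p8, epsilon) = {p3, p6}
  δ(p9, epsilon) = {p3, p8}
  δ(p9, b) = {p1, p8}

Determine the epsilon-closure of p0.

Start with {p0}.
From p0 via epsilon: add p3.
From p3 via epsilon: add p4.
From p4 via epsilon: add p7.
From p7 via epsilon: add p6.
From p6 via epsilon: add p5.
No new states can be added; the closed set is {p0, p3, p4, p5, p6, p7}.

{p0, p3, p4, p5, p6, p7}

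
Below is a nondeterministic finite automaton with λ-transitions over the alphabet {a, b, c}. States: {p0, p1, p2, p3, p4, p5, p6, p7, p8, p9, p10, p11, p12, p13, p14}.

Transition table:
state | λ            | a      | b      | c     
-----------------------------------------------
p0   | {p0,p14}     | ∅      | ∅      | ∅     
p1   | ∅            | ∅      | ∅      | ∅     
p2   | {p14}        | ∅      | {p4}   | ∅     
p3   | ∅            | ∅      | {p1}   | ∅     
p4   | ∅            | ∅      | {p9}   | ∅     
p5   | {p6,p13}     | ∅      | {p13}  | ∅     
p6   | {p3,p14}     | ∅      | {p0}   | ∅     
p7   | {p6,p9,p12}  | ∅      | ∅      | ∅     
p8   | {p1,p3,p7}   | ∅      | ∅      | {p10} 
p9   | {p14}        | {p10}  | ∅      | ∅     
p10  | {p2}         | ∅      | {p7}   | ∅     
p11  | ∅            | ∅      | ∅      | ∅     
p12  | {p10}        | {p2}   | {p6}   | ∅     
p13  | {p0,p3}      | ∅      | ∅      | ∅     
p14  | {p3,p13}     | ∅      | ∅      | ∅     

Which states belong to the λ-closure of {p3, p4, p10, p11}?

Start with {p3, p4, p10, p11}.
From p10 via λ: add p2.
From p2 via λ: add p14.
From p14 via λ: add p13.
From p13 via λ: add p0.
No new states can be added; the closed set is {p0, p2, p3, p4, p10, p11, p13, p14}.

{p0, p2, p3, p4, p10, p11, p13, p14}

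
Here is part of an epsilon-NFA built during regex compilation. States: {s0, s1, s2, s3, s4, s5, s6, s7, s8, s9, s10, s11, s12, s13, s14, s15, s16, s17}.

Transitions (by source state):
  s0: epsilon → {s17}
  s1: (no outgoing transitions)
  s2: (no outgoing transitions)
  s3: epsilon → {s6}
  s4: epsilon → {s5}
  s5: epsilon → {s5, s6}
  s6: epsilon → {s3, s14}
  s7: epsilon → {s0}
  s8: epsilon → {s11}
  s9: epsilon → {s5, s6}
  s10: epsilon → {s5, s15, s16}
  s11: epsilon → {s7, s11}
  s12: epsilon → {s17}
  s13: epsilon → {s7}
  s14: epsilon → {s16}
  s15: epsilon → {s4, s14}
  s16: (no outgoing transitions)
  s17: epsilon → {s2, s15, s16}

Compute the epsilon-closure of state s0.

{s0, s2, s3, s4, s5, s6, s14, s15, s16, s17}

Start with {s0}.
From s0 via epsilon: add s17.
From s17 via epsilon: add s2, s15, s16.
From s15 via epsilon: add s4, s14.
From s4 via epsilon: add s5.
From s5 via epsilon: add s6.
From s6 via epsilon: add s3.
No new states can be added; the closed set is {s0, s2, s3, s4, s5, s6, s14, s15, s16, s17}.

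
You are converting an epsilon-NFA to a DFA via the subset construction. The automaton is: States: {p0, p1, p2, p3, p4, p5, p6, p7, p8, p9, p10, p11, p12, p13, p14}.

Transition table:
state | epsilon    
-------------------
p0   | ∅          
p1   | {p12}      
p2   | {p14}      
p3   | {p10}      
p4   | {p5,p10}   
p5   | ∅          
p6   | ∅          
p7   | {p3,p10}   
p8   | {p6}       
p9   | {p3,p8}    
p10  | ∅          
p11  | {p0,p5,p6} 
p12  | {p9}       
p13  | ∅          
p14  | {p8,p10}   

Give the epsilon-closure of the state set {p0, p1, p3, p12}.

Start with {p0, p1, p3, p12}.
From p3 via epsilon: add p10.
From p12 via epsilon: add p9.
From p9 via epsilon: add p8.
From p8 via epsilon: add p6.
No new states can be added; the closed set is {p0, p1, p3, p6, p8, p9, p10, p12}.

{p0, p1, p3, p6, p8, p9, p10, p12}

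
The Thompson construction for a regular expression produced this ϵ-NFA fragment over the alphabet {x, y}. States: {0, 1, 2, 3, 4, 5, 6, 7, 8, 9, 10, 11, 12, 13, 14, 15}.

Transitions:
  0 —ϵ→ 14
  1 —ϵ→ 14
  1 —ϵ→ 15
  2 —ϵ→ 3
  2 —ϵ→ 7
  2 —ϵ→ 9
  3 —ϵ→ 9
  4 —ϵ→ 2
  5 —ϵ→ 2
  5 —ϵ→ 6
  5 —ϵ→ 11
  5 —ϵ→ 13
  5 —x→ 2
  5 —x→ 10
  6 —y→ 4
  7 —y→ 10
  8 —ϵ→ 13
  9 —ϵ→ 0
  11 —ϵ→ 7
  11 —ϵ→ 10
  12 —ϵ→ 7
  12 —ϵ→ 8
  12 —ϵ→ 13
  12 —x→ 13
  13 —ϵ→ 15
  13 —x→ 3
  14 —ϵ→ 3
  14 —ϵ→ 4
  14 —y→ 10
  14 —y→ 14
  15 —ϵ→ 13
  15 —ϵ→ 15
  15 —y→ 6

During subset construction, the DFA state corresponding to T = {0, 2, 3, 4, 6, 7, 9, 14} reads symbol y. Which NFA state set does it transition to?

{0, 2, 3, 4, 7, 9, 10, 14}

6 on y → {4}.
7 on y → {10}.
14 on y → {10, 14}.
No y-transition from 0, 2, 3, 4, 9.
Union after reading y: {4, 10, 14}.
Now take the ϵ-closure:
From 4 via ϵ: add 2.
From 14 via ϵ: add 3.
From 2 via ϵ: add 7, 9.
From 9 via ϵ: add 0.
No new states can be added; the closed set is {0, 2, 3, 4, 7, 9, 10, 14}.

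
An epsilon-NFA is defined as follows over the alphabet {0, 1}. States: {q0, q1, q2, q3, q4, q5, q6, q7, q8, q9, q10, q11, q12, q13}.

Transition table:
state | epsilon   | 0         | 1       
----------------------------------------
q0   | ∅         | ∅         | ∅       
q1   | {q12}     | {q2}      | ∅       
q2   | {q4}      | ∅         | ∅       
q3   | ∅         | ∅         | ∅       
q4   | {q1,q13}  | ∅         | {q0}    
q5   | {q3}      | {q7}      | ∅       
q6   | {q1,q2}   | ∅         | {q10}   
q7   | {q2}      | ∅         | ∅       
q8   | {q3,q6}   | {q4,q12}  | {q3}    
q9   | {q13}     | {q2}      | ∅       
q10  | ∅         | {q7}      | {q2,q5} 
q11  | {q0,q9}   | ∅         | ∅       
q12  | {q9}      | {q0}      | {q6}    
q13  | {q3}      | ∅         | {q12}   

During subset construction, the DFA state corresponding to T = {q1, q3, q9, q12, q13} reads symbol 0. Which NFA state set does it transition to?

{q0, q1, q2, q3, q4, q9, q12, q13}

q1 on 0 → {q2}.
q9 on 0 → {q2}.
q12 on 0 → {q0}.
No 0-transition from q3, q13.
Union after reading 0: {q0, q2}.
Now take the epsilon-closure:
From q2 via epsilon: add q4.
From q4 via epsilon: add q1, q13.
From q1 via epsilon: add q12.
From q13 via epsilon: add q3.
From q12 via epsilon: add q9.
No new states can be added; the closed set is {q0, q1, q2, q3, q4, q9, q12, q13}.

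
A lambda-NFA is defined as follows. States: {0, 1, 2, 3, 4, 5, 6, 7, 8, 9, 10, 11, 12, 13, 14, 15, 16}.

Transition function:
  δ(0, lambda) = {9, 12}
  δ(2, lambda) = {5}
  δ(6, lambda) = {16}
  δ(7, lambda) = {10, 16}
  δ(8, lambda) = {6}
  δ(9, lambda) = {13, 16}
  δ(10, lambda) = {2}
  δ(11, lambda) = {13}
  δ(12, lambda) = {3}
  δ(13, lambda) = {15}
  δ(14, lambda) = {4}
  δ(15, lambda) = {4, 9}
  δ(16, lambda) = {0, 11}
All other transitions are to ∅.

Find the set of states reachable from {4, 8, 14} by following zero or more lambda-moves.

Start with {4, 8, 14}.
From 8 via lambda: add 6.
From 6 via lambda: add 16.
From 16 via lambda: add 0, 11.
From 0 via lambda: add 9, 12.
From 11 via lambda: add 13.
From 12 via lambda: add 3.
From 13 via lambda: add 15.
No new states can be added; the closed set is {0, 3, 4, 6, 8, 9, 11, 12, 13, 14, 15, 16}.

{0, 3, 4, 6, 8, 9, 11, 12, 13, 14, 15, 16}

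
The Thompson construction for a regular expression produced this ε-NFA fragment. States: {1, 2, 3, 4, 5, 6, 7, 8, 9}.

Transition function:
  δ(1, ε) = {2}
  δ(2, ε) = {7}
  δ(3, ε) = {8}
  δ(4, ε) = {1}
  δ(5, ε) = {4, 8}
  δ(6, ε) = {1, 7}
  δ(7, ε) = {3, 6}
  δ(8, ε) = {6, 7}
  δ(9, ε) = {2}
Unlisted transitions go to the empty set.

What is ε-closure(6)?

Start with {6}.
From 6 via ε: add 1, 7.
From 1 via ε: add 2.
From 7 via ε: add 3.
From 3 via ε: add 8.
No new states can be added; the closed set is {1, 2, 3, 6, 7, 8}.

{1, 2, 3, 6, 7, 8}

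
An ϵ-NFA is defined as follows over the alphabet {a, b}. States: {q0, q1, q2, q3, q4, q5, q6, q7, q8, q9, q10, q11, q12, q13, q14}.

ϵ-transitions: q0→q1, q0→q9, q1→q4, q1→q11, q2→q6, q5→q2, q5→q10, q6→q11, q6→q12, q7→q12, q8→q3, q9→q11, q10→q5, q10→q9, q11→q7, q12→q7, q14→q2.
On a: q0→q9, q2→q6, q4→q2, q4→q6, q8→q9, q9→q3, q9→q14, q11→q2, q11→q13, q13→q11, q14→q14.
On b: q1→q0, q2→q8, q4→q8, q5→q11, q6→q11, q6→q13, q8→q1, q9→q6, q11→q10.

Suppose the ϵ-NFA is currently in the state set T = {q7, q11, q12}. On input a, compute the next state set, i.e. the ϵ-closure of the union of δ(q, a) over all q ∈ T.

{q2, q6, q7, q11, q12, q13}

q11 on a → {q2, q13}.
No a-transition from q7, q12.
Union after reading a: {q2, q13}.
Now take the ϵ-closure:
From q2 via ϵ: add q6.
From q6 via ϵ: add q11, q12.
From q11 via ϵ: add q7.
No new states can be added; the closed set is {q2, q6, q7, q11, q12, q13}.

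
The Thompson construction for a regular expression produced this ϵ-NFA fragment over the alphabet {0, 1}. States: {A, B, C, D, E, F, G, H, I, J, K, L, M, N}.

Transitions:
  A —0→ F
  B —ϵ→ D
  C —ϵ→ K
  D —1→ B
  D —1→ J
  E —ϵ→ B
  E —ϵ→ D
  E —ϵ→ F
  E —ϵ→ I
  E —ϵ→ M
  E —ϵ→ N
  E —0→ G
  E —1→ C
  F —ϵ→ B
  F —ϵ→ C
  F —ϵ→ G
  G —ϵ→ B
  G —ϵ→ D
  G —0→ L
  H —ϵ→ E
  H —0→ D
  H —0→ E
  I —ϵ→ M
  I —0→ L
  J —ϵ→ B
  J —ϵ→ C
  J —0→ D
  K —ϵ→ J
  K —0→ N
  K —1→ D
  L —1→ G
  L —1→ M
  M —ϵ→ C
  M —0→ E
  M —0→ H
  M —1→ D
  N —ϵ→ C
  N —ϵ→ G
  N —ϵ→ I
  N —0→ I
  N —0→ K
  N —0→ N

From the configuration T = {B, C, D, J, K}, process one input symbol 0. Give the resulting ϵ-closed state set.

{B, C, D, G, I, J, K, M, N}

J on 0 → {D}.
K on 0 → {N}.
No 0-transition from B, C, D.
Union after reading 0: {D, N}.
Now take the ϵ-closure:
From N via ϵ: add C, G, I.
From C via ϵ: add K.
From G via ϵ: add B.
From I via ϵ: add M.
From K via ϵ: add J.
No new states can be added; the closed set is {B, C, D, G, I, J, K, M, N}.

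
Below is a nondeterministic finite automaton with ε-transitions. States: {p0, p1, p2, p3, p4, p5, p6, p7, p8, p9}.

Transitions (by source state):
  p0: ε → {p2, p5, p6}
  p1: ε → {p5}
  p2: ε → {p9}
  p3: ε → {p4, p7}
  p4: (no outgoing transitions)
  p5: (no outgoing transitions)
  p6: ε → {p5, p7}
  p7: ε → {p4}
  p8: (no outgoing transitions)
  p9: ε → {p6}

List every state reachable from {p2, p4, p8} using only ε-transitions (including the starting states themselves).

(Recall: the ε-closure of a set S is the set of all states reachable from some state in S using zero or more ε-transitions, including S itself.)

{p2, p4, p5, p6, p7, p8, p9}

Start with {p2, p4, p8}.
From p2 via ε: add p9.
From p9 via ε: add p6.
From p6 via ε: add p5, p7.
No new states can be added; the closed set is {p2, p4, p5, p6, p7, p8, p9}.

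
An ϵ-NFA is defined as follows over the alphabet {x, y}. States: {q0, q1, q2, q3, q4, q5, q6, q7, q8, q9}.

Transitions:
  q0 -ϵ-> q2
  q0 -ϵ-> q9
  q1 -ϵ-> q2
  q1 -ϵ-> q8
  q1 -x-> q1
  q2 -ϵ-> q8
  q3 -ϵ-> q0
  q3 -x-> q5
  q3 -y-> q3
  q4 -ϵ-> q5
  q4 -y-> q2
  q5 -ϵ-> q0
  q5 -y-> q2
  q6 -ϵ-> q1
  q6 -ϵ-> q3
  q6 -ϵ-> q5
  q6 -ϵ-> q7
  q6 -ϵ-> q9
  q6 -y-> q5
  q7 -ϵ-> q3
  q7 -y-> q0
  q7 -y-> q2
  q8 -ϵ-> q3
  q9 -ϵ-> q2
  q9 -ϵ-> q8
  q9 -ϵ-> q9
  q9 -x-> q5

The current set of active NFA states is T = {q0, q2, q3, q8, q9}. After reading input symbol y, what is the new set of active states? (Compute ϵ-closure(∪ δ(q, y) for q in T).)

q3 on y → {q3}.
No y-transition from q0, q2, q8, q9.
Union after reading y: {q3}.
Now take the ϵ-closure:
From q3 via ϵ: add q0.
From q0 via ϵ: add q2, q9.
From q2 via ϵ: add q8.
No new states can be added; the closed set is {q0, q2, q3, q8, q9}.

{q0, q2, q3, q8, q9}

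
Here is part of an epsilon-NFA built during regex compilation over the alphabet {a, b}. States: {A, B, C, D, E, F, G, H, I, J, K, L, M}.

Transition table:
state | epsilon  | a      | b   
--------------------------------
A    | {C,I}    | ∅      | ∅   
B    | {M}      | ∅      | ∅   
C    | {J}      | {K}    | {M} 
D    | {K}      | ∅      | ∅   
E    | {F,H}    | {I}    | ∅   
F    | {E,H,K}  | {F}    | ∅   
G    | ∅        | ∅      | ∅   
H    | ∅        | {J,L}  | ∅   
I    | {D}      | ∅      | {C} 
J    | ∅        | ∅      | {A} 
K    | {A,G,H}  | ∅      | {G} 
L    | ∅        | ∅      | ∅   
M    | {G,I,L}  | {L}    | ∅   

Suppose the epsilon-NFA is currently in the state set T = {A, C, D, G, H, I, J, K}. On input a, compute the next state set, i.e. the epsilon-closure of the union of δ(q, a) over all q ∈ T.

C on a → {K}.
H on a → {J, L}.
No a-transition from A, D, G, I, J, K.
Union after reading a: {J, K, L}.
Now take the epsilon-closure:
From K via epsilon: add A, G, H.
From A via epsilon: add C, I.
From I via epsilon: add D.
No new states can be added; the closed set is {A, C, D, G, H, I, J, K, L}.

{A, C, D, G, H, I, J, K, L}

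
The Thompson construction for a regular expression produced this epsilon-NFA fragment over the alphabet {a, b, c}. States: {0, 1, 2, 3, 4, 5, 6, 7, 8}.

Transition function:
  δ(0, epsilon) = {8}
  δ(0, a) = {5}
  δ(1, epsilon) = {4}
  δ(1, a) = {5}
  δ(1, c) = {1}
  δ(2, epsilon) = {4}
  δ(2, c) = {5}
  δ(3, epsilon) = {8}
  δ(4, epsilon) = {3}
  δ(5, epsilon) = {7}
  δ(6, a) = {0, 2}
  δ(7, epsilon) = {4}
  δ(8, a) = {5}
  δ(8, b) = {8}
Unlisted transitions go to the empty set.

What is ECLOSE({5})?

Start with {5}.
From 5 via epsilon: add 7.
From 7 via epsilon: add 4.
From 4 via epsilon: add 3.
From 3 via epsilon: add 8.
No new states can be added; the closed set is {3, 4, 5, 7, 8}.

{3, 4, 5, 7, 8}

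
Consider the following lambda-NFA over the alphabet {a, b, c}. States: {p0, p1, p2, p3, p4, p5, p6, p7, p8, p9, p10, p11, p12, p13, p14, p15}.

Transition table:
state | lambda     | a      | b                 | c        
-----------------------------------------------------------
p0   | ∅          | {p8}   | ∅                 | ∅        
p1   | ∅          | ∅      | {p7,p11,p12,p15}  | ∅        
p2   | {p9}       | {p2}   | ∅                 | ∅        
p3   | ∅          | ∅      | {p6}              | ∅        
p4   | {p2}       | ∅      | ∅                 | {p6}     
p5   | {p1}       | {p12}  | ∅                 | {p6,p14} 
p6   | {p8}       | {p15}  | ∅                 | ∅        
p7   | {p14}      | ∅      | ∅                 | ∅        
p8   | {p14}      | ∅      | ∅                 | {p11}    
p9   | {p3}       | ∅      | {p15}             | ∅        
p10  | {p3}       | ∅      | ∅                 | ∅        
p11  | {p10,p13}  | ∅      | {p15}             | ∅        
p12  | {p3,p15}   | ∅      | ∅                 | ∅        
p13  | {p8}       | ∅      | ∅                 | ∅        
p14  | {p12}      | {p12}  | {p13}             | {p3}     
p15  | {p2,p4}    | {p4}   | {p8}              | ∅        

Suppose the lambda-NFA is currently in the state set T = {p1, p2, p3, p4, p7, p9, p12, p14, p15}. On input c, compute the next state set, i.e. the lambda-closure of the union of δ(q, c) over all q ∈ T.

p4 on c → {p6}.
p14 on c → {p3}.
No c-transition from p1, p2, p3, p7, p9, p12, p15.
Union after reading c: {p3, p6}.
Now take the lambda-closure:
From p6 via lambda: add p8.
From p8 via lambda: add p14.
From p14 via lambda: add p12.
From p12 via lambda: add p15.
From p15 via lambda: add p2, p4.
From p2 via lambda: add p9.
No new states can be added; the closed set is {p2, p3, p4, p6, p8, p9, p12, p14, p15}.

{p2, p3, p4, p6, p8, p9, p12, p14, p15}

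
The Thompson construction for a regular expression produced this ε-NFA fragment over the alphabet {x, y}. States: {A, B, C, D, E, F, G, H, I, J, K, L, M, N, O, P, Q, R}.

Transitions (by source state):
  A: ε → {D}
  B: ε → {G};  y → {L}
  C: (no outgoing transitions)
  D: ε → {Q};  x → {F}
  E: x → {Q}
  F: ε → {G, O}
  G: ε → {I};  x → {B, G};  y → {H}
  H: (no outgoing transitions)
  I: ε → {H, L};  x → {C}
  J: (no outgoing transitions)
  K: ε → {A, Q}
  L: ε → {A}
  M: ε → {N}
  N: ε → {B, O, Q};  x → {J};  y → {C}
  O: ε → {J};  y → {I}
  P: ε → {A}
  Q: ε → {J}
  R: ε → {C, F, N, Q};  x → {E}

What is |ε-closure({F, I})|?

10

Start with {F, I}.
From F via ε: add G, O.
From I via ε: add H, L.
From L via ε: add A.
From O via ε: add J.
From A via ε: add D.
From D via ε: add Q.
ε-closure = {A, D, F, G, H, I, J, L, O, Q}, which has 10 states.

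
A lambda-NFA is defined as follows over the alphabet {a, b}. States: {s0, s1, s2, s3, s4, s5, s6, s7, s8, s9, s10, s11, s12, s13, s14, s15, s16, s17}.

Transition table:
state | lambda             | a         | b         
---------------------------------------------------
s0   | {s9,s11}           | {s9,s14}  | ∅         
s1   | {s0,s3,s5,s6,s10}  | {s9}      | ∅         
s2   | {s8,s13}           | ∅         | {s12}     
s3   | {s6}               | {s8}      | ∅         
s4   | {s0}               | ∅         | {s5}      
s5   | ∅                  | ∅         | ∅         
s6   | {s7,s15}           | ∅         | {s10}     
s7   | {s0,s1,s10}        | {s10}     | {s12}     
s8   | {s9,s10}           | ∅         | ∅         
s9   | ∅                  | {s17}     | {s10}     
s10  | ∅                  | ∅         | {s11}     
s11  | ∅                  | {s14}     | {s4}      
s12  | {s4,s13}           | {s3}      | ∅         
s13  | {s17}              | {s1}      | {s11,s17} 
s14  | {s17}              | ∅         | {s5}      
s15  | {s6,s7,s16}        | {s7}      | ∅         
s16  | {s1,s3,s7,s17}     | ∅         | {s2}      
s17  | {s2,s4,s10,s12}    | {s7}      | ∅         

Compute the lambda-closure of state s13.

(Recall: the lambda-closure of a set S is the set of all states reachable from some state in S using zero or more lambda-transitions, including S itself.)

Start with {s13}.
From s13 via lambda: add s17.
From s17 via lambda: add s2, s4, s10, s12.
From s2 via lambda: add s8.
From s4 via lambda: add s0.
From s0 via lambda: add s9, s11.
No new states can be added; the closed set is {s0, s2, s4, s8, s9, s10, s11, s12, s13, s17}.

{s0, s2, s4, s8, s9, s10, s11, s12, s13, s17}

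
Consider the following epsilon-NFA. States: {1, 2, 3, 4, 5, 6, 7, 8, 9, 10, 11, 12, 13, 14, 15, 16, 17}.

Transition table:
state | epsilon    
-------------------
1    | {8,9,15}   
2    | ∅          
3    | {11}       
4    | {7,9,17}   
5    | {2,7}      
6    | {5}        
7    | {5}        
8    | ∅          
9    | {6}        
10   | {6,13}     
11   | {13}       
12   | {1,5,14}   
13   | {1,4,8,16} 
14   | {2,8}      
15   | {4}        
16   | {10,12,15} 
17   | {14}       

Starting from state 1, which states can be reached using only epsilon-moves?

Start with {1}.
From 1 via epsilon: add 8, 9, 15.
From 9 via epsilon: add 6.
From 15 via epsilon: add 4.
From 4 via epsilon: add 7, 17.
From 6 via epsilon: add 5.
From 5 via epsilon: add 2.
From 17 via epsilon: add 14.
No new states can be added; the closed set is {1, 2, 4, 5, 6, 7, 8, 9, 14, 15, 17}.

{1, 2, 4, 5, 6, 7, 8, 9, 14, 15, 17}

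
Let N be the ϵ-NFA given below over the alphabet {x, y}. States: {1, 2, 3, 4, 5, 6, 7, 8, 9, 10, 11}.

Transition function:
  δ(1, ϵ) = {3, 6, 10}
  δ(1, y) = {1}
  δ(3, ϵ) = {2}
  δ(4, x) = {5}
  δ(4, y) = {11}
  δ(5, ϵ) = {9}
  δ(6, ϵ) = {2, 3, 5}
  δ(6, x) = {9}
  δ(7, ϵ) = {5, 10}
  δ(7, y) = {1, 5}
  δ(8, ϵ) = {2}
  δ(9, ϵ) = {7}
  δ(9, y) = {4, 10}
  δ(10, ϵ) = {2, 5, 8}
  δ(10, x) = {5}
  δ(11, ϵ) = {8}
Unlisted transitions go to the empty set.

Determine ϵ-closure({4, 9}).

Start with {4, 9}.
From 9 via ϵ: add 7.
From 7 via ϵ: add 5, 10.
From 10 via ϵ: add 2, 8.
No new states can be added; the closed set is {2, 4, 5, 7, 8, 9, 10}.

{2, 4, 5, 7, 8, 9, 10}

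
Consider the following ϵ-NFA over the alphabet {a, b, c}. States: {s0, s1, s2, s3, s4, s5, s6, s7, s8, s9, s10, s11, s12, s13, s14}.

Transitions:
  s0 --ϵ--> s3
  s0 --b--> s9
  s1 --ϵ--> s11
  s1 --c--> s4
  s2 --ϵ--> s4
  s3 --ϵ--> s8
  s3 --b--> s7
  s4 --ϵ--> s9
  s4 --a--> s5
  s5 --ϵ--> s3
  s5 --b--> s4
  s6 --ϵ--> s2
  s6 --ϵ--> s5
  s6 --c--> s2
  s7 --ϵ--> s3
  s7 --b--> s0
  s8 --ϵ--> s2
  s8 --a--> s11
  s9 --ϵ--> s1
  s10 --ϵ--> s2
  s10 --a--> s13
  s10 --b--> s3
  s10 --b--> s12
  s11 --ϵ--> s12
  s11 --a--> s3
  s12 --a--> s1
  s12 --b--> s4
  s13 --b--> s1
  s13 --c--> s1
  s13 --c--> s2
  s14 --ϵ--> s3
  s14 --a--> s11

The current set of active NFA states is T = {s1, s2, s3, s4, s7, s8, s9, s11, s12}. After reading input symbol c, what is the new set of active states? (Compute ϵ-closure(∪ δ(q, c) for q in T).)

s1 on c → {s4}.
No c-transition from s2, s3, s4, s7, s8, s9, s11, s12.
Union after reading c: {s4}.
Now take the ϵ-closure:
From s4 via ϵ: add s9.
From s9 via ϵ: add s1.
From s1 via ϵ: add s11.
From s11 via ϵ: add s12.
No new states can be added; the closed set is {s1, s4, s9, s11, s12}.

{s1, s4, s9, s11, s12}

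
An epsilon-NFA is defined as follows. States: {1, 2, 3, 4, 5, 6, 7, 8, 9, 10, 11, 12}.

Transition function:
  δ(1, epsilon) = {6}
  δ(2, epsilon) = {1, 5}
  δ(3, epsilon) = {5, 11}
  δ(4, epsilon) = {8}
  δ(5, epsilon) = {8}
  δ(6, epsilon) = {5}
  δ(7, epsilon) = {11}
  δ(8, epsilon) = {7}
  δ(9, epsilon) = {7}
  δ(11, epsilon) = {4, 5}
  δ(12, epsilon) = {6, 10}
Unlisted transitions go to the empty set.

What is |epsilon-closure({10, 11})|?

Start with {10, 11}.
From 11 via epsilon: add 4, 5.
From 4 via epsilon: add 8.
From 8 via epsilon: add 7.
epsilon-closure = {4, 5, 7, 8, 10, 11}, which has 6 states.

6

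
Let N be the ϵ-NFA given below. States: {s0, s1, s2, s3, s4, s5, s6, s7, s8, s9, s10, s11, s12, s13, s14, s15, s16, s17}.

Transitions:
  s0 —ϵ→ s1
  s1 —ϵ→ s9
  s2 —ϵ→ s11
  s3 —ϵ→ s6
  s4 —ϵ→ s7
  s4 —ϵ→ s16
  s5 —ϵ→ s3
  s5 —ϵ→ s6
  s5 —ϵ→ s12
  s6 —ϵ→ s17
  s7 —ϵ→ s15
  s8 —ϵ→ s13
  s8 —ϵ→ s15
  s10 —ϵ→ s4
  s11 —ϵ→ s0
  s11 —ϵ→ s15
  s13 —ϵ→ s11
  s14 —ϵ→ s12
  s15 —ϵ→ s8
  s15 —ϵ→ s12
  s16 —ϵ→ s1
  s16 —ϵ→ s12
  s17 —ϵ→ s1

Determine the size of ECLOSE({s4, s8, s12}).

11

Start with {s4, s8, s12}.
From s4 via ϵ: add s7, s16.
From s8 via ϵ: add s13, s15.
From s13 via ϵ: add s11.
From s16 via ϵ: add s1.
From s1 via ϵ: add s9.
From s11 via ϵ: add s0.
ϵ-closure = {s0, s1, s4, s7, s8, s9, s11, s12, s13, s15, s16}, which has 11 states.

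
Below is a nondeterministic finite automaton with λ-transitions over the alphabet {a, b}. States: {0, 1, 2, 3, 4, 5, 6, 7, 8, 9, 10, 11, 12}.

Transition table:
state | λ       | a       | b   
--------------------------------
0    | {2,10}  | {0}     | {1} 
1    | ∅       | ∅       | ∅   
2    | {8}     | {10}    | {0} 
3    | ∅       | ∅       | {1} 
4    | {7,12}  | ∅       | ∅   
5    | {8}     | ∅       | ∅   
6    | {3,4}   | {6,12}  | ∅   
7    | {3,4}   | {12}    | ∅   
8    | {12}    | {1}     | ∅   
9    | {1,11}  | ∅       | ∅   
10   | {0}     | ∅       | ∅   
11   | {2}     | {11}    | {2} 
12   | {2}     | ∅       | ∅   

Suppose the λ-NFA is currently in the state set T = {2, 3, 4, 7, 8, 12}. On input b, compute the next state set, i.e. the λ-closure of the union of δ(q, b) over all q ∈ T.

{0, 1, 2, 8, 10, 12}

2 on b → {0}.
3 on b → {1}.
No b-transition from 4, 7, 8, 12.
Union after reading b: {0, 1}.
Now take the λ-closure:
From 0 via λ: add 2, 10.
From 2 via λ: add 8.
From 8 via λ: add 12.
No new states can be added; the closed set is {0, 1, 2, 8, 10, 12}.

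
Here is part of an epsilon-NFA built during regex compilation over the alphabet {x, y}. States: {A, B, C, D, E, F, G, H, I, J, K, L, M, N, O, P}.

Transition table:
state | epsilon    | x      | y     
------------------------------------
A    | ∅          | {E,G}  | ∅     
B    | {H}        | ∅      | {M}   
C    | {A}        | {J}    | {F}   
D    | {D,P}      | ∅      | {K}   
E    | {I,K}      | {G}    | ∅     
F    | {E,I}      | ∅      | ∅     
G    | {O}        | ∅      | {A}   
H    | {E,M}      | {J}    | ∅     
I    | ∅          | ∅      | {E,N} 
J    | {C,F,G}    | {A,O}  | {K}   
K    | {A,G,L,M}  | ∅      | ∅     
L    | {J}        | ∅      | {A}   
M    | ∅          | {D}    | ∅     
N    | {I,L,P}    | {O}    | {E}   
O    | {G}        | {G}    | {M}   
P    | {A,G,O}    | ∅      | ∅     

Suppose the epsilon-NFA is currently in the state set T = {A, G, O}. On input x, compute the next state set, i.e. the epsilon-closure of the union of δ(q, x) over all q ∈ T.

A on x → {E, G}.
O on x → {G}.
No x-transition from G.
Union after reading x: {E, G}.
Now take the epsilon-closure:
From E via epsilon: add I, K.
From G via epsilon: add O.
From K via epsilon: add A, L, M.
From L via epsilon: add J.
From J via epsilon: add C, F.
No new states can be added; the closed set is {A, C, E, F, G, I, J, K, L, M, O}.

{A, C, E, F, G, I, J, K, L, M, O}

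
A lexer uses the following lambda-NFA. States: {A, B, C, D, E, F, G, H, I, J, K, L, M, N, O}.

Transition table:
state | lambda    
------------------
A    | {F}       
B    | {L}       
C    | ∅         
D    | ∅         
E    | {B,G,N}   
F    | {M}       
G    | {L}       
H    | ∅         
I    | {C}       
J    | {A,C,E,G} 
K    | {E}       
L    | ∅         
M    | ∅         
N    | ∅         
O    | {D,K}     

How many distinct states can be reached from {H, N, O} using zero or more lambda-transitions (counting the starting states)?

9

Start with {H, N, O}.
From O via lambda: add D, K.
From K via lambda: add E.
From E via lambda: add B, G.
From B via lambda: add L.
lambda-closure = {B, D, E, G, H, K, L, N, O}, which has 9 states.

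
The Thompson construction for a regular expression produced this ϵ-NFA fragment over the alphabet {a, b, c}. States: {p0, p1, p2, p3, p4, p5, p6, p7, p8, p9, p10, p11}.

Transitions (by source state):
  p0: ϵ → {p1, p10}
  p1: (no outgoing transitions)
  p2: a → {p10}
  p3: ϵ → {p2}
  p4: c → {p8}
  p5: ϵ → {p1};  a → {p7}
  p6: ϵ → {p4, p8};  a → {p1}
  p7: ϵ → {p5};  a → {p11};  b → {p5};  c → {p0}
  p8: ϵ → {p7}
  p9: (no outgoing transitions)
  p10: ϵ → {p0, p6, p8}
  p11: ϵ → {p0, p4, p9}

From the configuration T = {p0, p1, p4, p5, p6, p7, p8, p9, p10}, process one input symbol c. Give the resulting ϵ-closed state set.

{p0, p1, p4, p5, p6, p7, p8, p10}

p4 on c → {p8}.
p7 on c → {p0}.
No c-transition from p0, p1, p5, p6, p8, p9, p10.
Union after reading c: {p0, p8}.
Now take the ϵ-closure:
From p0 via ϵ: add p1, p10.
From p8 via ϵ: add p7.
From p7 via ϵ: add p5.
From p10 via ϵ: add p6.
From p6 via ϵ: add p4.
No new states can be added; the closed set is {p0, p1, p4, p5, p6, p7, p8, p10}.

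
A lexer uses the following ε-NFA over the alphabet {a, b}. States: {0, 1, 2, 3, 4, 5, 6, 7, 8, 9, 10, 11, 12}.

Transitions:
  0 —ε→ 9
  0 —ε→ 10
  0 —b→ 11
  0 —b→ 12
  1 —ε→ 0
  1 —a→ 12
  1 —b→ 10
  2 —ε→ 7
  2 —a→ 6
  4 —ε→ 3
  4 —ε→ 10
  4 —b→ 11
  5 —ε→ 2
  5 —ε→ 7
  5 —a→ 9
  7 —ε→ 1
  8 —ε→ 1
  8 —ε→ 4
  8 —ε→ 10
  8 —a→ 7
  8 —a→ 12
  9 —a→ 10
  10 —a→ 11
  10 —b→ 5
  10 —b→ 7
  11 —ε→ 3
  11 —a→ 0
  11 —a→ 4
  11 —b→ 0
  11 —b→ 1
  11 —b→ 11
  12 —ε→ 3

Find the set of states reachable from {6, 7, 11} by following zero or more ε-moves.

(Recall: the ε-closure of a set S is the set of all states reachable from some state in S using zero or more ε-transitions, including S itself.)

Start with {6, 7, 11}.
From 7 via ε: add 1.
From 11 via ε: add 3.
From 1 via ε: add 0.
From 0 via ε: add 9, 10.
No new states can be added; the closed set is {0, 1, 3, 6, 7, 9, 10, 11}.

{0, 1, 3, 6, 7, 9, 10, 11}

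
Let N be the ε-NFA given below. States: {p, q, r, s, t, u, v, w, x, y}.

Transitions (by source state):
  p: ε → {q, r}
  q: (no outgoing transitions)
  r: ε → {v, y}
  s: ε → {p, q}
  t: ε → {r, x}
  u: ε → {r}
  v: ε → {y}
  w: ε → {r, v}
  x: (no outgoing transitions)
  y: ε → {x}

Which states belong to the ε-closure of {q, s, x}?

{p, q, r, s, v, x, y}

Start with {q, s, x}.
From s via ε: add p.
From p via ε: add r.
From r via ε: add v, y.
No new states can be added; the closed set is {p, q, r, s, v, x, y}.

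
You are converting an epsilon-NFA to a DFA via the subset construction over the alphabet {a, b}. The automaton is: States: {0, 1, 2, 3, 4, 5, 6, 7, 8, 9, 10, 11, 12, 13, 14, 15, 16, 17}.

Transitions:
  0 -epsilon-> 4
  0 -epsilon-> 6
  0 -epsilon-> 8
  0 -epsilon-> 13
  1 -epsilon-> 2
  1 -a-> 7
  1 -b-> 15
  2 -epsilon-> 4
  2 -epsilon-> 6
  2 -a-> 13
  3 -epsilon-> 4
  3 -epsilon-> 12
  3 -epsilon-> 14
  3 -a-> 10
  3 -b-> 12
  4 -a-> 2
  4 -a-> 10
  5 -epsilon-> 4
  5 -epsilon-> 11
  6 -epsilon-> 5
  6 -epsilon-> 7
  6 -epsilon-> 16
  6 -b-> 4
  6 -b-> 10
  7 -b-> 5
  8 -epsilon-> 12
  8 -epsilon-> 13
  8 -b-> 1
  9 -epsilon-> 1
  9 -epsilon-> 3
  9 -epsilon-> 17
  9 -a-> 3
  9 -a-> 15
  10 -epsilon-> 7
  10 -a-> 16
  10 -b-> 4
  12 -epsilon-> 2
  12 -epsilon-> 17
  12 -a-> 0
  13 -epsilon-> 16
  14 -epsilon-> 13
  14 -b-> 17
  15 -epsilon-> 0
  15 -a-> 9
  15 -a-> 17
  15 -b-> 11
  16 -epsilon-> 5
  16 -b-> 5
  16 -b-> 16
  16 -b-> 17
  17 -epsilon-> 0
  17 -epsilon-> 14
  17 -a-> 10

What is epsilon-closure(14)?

Start with {14}.
From 14 via epsilon: add 13.
From 13 via epsilon: add 16.
From 16 via epsilon: add 5.
From 5 via epsilon: add 4, 11.
No new states can be added; the closed set is {4, 5, 11, 13, 14, 16}.

{4, 5, 11, 13, 14, 16}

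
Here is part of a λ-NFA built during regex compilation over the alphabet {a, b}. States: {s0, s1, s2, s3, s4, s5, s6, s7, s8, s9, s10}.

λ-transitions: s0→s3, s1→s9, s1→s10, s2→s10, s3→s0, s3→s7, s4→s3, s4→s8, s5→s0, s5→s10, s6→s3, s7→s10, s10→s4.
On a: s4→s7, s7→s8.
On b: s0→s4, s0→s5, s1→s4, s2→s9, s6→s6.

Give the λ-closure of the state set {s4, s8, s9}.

{s0, s3, s4, s7, s8, s9, s10}

Start with {s4, s8, s9}.
From s4 via λ: add s3.
From s3 via λ: add s0, s7.
From s7 via λ: add s10.
No new states can be added; the closed set is {s0, s3, s4, s7, s8, s9, s10}.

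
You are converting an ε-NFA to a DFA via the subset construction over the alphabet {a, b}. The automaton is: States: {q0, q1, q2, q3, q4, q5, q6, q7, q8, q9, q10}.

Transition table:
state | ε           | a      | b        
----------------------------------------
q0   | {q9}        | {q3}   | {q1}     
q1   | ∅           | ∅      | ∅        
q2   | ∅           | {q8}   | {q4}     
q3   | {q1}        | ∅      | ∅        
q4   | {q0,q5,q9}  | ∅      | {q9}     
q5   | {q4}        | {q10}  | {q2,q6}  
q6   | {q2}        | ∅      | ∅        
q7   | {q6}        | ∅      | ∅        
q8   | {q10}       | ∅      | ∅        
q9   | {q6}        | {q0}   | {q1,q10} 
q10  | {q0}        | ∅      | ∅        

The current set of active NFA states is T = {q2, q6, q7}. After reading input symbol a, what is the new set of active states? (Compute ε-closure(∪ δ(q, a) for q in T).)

q2 on a → {q8}.
No a-transition from q6, q7.
Union after reading a: {q8}.
Now take the ε-closure:
From q8 via ε: add q10.
From q10 via ε: add q0.
From q0 via ε: add q9.
From q9 via ε: add q6.
From q6 via ε: add q2.
No new states can be added; the closed set is {q0, q2, q6, q8, q9, q10}.

{q0, q2, q6, q8, q9, q10}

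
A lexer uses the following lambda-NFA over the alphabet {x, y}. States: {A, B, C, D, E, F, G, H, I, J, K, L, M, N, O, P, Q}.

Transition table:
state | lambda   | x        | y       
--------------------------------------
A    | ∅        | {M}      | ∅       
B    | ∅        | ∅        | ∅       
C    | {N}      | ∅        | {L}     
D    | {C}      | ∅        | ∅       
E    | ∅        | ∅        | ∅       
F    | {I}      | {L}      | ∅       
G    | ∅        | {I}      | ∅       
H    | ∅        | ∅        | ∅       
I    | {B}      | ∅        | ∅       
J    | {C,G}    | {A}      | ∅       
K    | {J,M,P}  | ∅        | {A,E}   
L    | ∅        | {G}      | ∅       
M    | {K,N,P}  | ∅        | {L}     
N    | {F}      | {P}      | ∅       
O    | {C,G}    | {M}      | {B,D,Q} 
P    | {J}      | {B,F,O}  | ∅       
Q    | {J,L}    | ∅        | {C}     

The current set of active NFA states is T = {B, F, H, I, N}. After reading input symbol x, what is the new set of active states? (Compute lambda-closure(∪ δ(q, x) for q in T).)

{B, C, F, G, I, J, L, N, P}

F on x → {L}.
N on x → {P}.
No x-transition from B, H, I.
Union after reading x: {L, P}.
Now take the lambda-closure:
From P via lambda: add J.
From J via lambda: add C, G.
From C via lambda: add N.
From N via lambda: add F.
From F via lambda: add I.
From I via lambda: add B.
No new states can be added; the closed set is {B, C, F, G, I, J, L, N, P}.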